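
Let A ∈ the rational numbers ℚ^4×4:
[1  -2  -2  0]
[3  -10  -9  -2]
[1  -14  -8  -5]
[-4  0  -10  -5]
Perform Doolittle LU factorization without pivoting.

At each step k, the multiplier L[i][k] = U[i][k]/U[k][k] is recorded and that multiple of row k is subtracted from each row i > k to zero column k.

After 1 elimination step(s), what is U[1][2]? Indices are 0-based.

[col 0] pivot 1
  R1 -= 3*R0 → (0, -4, -3, -2)  (L[1][0] := 3)
  R2 -= 1*R0 → (0, -12, -6, -5)  (L[2][0] := 1)
  R3 -= -4*R0 → (0, -8, -18, -5)  (L[3][0] := -4)

U[1][2] = -3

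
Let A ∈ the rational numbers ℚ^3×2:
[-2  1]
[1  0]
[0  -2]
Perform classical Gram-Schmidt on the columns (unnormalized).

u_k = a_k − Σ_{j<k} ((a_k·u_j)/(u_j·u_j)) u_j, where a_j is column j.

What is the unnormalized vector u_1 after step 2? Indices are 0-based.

u_1 = (1/5, 2/5, -2)

Step 1: u_0 = a_0 = (-2, 1, 0).
Step 2: u_1 = a_1 − (-2/5)·u_0 = (1/5, 2/5, -2).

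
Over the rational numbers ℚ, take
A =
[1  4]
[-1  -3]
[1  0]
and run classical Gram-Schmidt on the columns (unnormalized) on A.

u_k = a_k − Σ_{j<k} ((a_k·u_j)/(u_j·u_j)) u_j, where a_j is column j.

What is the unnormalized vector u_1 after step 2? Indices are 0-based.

u_1 = (5/3, -2/3, -7/3)

Step 1: u_0 = a_0 = (1, -1, 1).
Step 2: u_1 = a_1 − (7/3)·u_0 = (5/3, -2/3, -7/3).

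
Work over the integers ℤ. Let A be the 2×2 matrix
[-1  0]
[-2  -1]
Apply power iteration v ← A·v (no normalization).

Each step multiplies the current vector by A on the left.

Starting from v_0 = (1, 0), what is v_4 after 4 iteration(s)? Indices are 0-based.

v_0 = (1, 0).
v_1 = A·v_0 = (-1, -2).
v_2 = A·v_1 = (1, 4).
v_3 = A·v_2 = (-1, -6).
v_4 = A·v_3 = (1, 8).

v_4 = (1, 8)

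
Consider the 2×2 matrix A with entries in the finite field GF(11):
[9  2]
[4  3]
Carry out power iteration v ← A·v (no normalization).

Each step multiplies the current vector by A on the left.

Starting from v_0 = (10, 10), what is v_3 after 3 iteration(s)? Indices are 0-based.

v_0 = (10, 10).
v_1 = A·v_0 = (0, 4).
v_2 = A·v_1 = (8, 1).
v_3 = A·v_2 = (8, 2).

v_3 = (8, 2)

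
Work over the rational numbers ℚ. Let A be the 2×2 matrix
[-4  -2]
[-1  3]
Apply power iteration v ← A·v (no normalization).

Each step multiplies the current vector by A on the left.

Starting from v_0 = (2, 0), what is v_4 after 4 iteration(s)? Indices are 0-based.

v_0 = (2, 0).
v_1 = A·v_0 = (-8, -2).
v_2 = A·v_1 = (36, 2).
v_3 = A·v_2 = (-148, -30).
v_4 = A·v_3 = (652, 58).

v_4 = (652, 58)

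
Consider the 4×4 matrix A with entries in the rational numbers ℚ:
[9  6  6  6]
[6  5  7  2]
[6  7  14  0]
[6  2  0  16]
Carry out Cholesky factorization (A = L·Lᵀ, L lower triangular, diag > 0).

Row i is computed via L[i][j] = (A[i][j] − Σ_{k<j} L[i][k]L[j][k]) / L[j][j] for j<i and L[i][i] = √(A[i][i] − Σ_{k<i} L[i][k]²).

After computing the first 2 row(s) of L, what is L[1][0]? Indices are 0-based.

Step 1: L[0][0] = √(9) = 3.
  L[1][0] = (6) / L[0][0] = 2.
Step 2: L[1][1] = √(1) = 1.

L[1][0] = 2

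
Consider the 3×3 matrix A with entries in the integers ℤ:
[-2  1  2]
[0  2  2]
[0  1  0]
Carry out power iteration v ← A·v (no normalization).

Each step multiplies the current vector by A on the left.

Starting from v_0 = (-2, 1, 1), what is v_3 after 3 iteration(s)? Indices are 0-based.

v_3 = (34, 28, 10)

v_0 = (-2, 1, 1).
v_1 = A·v_0 = (7, 4, 1).
v_2 = A·v_1 = (-8, 10, 4).
v_3 = A·v_2 = (34, 28, 10).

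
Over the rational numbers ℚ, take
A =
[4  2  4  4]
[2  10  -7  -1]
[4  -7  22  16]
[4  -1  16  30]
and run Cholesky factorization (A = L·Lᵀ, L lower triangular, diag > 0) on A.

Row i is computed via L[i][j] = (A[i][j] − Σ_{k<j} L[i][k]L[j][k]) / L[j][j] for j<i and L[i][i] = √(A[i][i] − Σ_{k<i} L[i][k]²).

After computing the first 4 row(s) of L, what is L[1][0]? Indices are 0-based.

L[1][0] = 1

Step 1: L[0][0] = √(4) = 2.
  L[1][0] = (2) / L[0][0] = 1.
Step 2: L[1][1] = √(9) = 3.
  L[2][0] = (4) / L[0][0] = 2.
  L[2][1] = (-9) / L[1][1] = -3.
Step 3: L[2][2] = √(9) = 3.
  L[3][0] = (4) / L[0][0] = 2.
  L[3][1] = (-3) / L[1][1] = -1.
  L[3][2] = (9) / L[2][2] = 3.
Step 4: L[3][3] = √(16) = 4.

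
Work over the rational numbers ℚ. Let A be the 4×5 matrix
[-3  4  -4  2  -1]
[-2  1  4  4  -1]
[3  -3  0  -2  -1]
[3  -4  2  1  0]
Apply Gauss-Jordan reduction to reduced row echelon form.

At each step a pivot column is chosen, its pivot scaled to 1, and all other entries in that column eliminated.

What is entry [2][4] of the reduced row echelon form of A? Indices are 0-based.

step 1: normalize row 0 (÷-3) = (1, -4/3, 4/3, -2/3, 1/3)
  row 1: subtract -2×row0 = (0, -5/3, 20/3, 8/3, -1/3)
  row 2: subtract 3×row0 = (0, 1, -4, 0, -2)
  row 3: subtract 3×row0 = (0, 0, -2, 3, -1)
step 2: normalize row 1 (÷-5/3) = (0, 1, -4, -8/5, 1/5)
  row 0: subtract -4/3×row1 = (1, 0, -4, -14/5, 3/5)
  row 2: subtract 1×row1 = (0, 0, 0, 8/5, -11/5)
step 3: exchange rows 2,3
step 3: normalize row 2 (÷-2) = (0, 0, 1, -3/2, 1/2)
  row 0: subtract -4×row2 = (1, 0, 0, -44/5, 13/5)
  row 1: subtract -4×row2 = (0, 1, 0, -38/5, 11/5)
step 4: normalize row 3 (÷8/5) = (0, 0, 0, 1, -11/8)
  row 0: subtract -44/5×row3 = (1, 0, 0, 0, -19/2)
  row 1: subtract -38/5×row3 = (0, 1, 0, 0, -33/4)
  row 2: subtract -3/2×row3 = (0, 0, 1, 0, -25/16)

M[2][4] = -25/16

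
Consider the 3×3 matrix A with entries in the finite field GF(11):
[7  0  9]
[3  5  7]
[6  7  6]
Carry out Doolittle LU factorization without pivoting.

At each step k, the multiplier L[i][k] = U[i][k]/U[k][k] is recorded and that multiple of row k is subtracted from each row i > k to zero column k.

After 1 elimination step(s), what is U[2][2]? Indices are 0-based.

[col 0] pivot 7
  R1 -= 2*R0 → (0, 5, 0)  (L[1][0] := 2)
  R2 -= 4*R0 → (0, 7, 3)  (L[2][0] := 4)

U[2][2] = 3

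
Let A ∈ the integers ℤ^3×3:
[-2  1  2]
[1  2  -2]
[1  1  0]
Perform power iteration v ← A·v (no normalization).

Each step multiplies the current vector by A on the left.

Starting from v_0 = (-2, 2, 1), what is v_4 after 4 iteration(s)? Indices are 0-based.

v_0 = (-2, 2, 1).
v_1 = A·v_0 = (8, 0, 0).
v_2 = A·v_1 = (-16, 8, 8).
v_3 = A·v_2 = (56, -16, -8).
v_4 = A·v_3 = (-144, 40, 40).

v_4 = (-144, 40, 40)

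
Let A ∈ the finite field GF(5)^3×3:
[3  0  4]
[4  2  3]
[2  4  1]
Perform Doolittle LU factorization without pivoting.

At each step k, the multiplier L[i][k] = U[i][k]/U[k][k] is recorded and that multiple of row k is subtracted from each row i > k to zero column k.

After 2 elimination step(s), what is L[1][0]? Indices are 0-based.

[col 0] pivot 3
  R1 -= 3*R0 → (0, 2, 1)  (L[1][0] := 3)
  R2 -= 4*R0 → (0, 4, 0)  (L[2][0] := 4)
[col 1] pivot 2
  R2 -= 2*R1 → (0, 0, 3)  (L[2][1] := 2)

L[1][0] = 3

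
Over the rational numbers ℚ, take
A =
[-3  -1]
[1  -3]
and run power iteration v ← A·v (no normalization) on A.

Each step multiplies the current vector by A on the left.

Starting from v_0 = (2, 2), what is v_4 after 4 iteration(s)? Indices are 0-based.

v_0 = (2, 2).
v_1 = A·v_0 = (-8, -4).
v_2 = A·v_1 = (28, 4).
v_3 = A·v_2 = (-88, 16).
v_4 = A·v_3 = (248, -136).

v_4 = (248, -136)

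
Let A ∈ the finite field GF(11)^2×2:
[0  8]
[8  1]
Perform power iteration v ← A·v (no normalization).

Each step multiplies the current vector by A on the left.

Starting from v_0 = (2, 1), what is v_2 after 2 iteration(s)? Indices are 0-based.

v_0 = (2, 1).
v_1 = A·v_0 = (8, 6).
v_2 = A·v_1 = (4, 4).

v_2 = (4, 4)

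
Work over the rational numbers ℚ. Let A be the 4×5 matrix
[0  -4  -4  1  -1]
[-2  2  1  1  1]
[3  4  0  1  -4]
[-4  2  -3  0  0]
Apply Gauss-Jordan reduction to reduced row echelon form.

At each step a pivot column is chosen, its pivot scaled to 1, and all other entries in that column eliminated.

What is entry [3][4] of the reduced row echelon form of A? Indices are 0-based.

M[3][4] = -9/53

pivot(0,0): swap R0↔R1
pivot(0,0)=-2: scale R0 → (1, -1, -1/2, -1/2, -1/2)
  clear (2,0): R2 −= (3)R0 → (0, 7, 3/2, 5/2, -5/2)
  clear (3,0): R3 −= (-4)R0 → (0, -2, -5, -2, -2)
pivot(1,1)=-4: scale R1 → (0, 1, 1, -1/4, 1/4)
  clear (0,1): R0 −= (-1)R1 → (1, 0, 1/2, -3/4, -1/4)
  clear (2,1): R2 −= (7)R1 → (0, 0, -11/2, 17/4, -17/4)
  clear (3,1): R3 −= (-2)R1 → (0, 0, -3, -5/2, -3/2)
pivot(2,2)=-11/2: scale R2 → (0, 0, 1, -17/22, 17/22)
  clear (0,2): R0 −= (1/2)R2 → (1, 0, 0, -4/11, -7/11)
  clear (1,2): R1 −= (1)R2 → (0, 1, 0, 23/44, -23/44)
  clear (3,2): R3 −= (-3)R2 → (0, 0, 0, -53/11, 9/11)
pivot(3,3)=-53/11: scale R3 → (0, 0, 0, 1, -9/53)
  clear (0,3): R0 −= (-4/11)R3 → (1, 0, 0, 0, -37/53)
  clear (1,3): R1 −= (23/44)R3 → (0, 1, 0, 0, -23/53)
  clear (2,3): R2 −= (-17/22)R3 → (0, 0, 1, 0, 34/53)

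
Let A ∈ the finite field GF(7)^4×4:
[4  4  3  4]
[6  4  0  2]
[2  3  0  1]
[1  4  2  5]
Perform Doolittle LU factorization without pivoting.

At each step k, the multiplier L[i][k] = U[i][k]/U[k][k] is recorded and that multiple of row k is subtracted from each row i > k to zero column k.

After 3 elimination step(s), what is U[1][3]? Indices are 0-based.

Step 1: pivot at (0,0) is 4.
  row1 ← row1 − (5)·row0  ⇒  L[1][0]=5, U row1=(0, 5, 6, 3)
  row2 ← row2 − (4)·row0  ⇒  L[2][0]=4, U row2=(0, 1, 2, 6)
  row3 ← row3 − (2)·row0  ⇒  L[3][0]=2, U row3=(0, 3, 3, 4)
Step 2: pivot at (1,1) is 5.
  row2 ← row2 − (3)·row1  ⇒  L[2][1]=3, U row2=(0, 0, 5, 4)
  row3 ← row3 − (2)·row1  ⇒  L[3][1]=2, U row3=(0, 0, 5, 5)
Step 3: pivot at (2,2) is 5.
  row3 ← row3 − (1)·row2  ⇒  L[3][2]=1, U row3=(0, 0, 0, 1)

U[1][3] = 3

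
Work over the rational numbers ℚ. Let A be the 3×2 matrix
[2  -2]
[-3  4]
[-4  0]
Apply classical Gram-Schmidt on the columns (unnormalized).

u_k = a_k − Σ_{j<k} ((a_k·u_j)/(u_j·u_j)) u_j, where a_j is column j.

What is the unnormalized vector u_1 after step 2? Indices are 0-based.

Step 1: u_0 = a_0 = (2, -3, -4).
Step 2: u_1 = a_1 − (-16/29)·u_0 = (-26/29, 68/29, -64/29).

u_1 = (-26/29, 68/29, -64/29)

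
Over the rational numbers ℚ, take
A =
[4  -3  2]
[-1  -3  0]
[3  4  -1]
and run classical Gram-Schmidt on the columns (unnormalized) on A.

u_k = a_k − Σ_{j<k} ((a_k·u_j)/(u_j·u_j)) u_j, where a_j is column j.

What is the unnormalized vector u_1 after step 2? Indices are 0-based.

u_1 = (-45/13, -75/26, 95/26)

Step 1: u_0 = a_0 = (4, -1, 3).
Step 2: u_1 = a_1 − (3/26)·u_0 = (-45/13, -75/26, 95/26).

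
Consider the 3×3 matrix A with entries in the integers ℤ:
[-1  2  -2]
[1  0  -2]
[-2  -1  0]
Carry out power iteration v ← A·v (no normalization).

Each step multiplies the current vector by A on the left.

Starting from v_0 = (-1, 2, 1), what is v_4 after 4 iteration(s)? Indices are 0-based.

v_4 = (-57, -9, -39)

v_0 = (-1, 2, 1).
v_1 = A·v_0 = (3, -3, 0).
v_2 = A·v_1 = (-9, 3, -3).
v_3 = A·v_2 = (21, -3, 15).
v_4 = A·v_3 = (-57, -9, -39).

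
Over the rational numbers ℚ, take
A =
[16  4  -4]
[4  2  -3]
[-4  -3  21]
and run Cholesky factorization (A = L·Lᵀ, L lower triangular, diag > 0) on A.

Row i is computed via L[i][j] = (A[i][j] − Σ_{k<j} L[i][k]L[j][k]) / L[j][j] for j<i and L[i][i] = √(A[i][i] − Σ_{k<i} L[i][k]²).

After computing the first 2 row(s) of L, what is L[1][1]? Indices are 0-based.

Step 1: L[0][0] = √(16) = 4.
  L[1][0] = (4) / L[0][0] = 1.
Step 2: L[1][1] = √(1) = 1.

L[1][1] = 1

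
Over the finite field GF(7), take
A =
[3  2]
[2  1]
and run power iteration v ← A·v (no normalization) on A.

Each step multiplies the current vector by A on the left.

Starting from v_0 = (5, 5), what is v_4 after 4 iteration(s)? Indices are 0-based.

v_4 = (2, 3)

v_0 = (5, 5).
v_1 = A·v_0 = (4, 1).
v_2 = A·v_1 = (0, 2).
v_3 = A·v_2 = (4, 2).
v_4 = A·v_3 = (2, 3).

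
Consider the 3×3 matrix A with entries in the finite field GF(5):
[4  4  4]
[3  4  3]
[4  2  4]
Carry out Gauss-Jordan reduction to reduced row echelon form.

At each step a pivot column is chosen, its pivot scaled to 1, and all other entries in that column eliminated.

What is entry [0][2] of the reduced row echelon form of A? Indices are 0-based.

M[0][2] = 1

step 1: normalize row 0 (÷4) = (1, 1, 1)
  row 1: subtract 3×row0 = (0, 1, 0)
  row 2: subtract 4×row0 = (0, 3, 0)
step 2: normalize row 1 (÷1) = (0, 1, 0)
  row 0: subtract 1×row1 = (1, 0, 1)
  row 2: subtract 3×row1 = (0, 0, 0)
skip col 2 (zero from row 2)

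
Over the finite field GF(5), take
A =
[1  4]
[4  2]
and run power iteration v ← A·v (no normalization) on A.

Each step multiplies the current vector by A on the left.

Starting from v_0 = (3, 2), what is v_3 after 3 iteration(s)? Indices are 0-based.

v_0 = (3, 2).
v_1 = A·v_0 = (1, 1).
v_2 = A·v_1 = (0, 1).
v_3 = A·v_2 = (4, 2).

v_3 = (4, 2)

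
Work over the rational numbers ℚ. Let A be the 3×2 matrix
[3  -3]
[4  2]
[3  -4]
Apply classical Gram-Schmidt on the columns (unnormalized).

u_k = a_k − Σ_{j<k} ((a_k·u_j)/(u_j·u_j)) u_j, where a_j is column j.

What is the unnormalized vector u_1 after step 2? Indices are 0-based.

Step 1: u_0 = a_0 = (3, 4, 3).
Step 2: u_1 = a_1 − (-13/34)·u_0 = (-63/34, 60/17, -97/34).

u_1 = (-63/34, 60/17, -97/34)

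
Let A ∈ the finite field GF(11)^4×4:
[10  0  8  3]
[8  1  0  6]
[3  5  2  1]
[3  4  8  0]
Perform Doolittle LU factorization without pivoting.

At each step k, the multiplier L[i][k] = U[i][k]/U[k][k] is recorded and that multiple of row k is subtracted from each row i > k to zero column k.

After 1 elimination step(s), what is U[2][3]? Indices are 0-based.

k=0: U[0][0]=10
  eliminate (1,0): mult=3, new row 1: (0, 1, 9, 8); set L[1][0]=3
  eliminate (2,0): mult=8, new row 2: (0, 5, 4, 10); set L[2][0]=8
  eliminate (3,0): mult=8, new row 3: (0, 4, 10, 9); set L[3][0]=8

U[2][3] = 10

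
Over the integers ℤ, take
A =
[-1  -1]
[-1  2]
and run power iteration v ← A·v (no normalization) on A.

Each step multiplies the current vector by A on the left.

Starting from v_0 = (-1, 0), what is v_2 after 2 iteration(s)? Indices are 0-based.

v_2 = (-2, 1)

v_0 = (-1, 0).
v_1 = A·v_0 = (1, 1).
v_2 = A·v_1 = (-2, 1).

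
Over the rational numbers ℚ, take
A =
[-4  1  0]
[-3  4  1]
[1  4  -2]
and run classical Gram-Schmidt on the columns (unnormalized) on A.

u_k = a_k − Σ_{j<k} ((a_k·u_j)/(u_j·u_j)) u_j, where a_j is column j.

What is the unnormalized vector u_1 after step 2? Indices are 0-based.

Step 1: u_0 = a_0 = (-4, -3, 1).
Step 2: u_1 = a_1 − (-6/13)·u_0 = (-11/13, 34/13, 58/13).

u_1 = (-11/13, 34/13, 58/13)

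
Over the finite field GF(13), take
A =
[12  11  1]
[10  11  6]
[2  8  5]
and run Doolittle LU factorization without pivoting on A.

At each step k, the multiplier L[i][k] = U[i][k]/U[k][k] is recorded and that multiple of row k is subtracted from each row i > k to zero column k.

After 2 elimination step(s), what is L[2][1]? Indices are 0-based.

k=0: U[0][0]=12
  eliminate (1,0): mult=3, new row 1: (0, 4, 3); set L[1][0]=3
  eliminate (2,0): mult=11, new row 2: (0, 4, 7); set L[2][0]=11
k=1: U[1][1]=4
  eliminate (2,1): mult=1, new row 2: (0, 0, 4); set L[2][1]=1

L[2][1] = 1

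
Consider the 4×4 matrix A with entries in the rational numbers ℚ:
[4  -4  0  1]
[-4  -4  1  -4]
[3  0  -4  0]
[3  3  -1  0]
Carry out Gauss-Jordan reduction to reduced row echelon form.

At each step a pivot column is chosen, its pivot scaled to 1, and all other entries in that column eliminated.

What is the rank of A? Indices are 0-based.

step 1: normalize row 0 (÷4) = (1, -1, 0, 1/4)
  row 1: subtract -4×row0 = (0, -8, 1, -3)
  row 2: subtract 3×row0 = (0, 3, -4, -3/4)
  row 3: subtract 3×row0 = (0, 6, -1, -3/4)
step 2: normalize row 1 (÷-8) = (0, 1, -1/8, 3/8)
  row 0: subtract -1×row1 = (1, 0, -1/8, 5/8)
  row 2: subtract 3×row1 = (0, 0, -29/8, -15/8)
  row 3: subtract 6×row1 = (0, 0, -1/4, -3)
step 3: normalize row 2 (÷-29/8) = (0, 0, 1, 15/29)
  row 0: subtract -1/8×row2 = (1, 0, 0, 20/29)
  row 1: subtract -1/8×row2 = (0, 1, 0, 51/116)
  row 3: subtract -1/4×row2 = (0, 0, 0, -333/116)
step 4: normalize row 3 (÷-333/116) = (0, 0, 0, 1)
  row 0: subtract 20/29×row3 = (1, 0, 0, 0)
  row 1: subtract 51/116×row3 = (0, 1, 0, 0)
  row 2: subtract 15/29×row3 = (0, 0, 1, 0)

rank = 4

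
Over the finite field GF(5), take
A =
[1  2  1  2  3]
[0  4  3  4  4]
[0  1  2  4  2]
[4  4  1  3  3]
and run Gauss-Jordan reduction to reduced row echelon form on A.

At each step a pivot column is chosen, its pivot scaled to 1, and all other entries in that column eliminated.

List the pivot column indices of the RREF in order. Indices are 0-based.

[1] R0 /= 1  ⇒  (1, 2, 1, 2, 3)
     R3 -= 4·R0  ⇒  (0, 1, 2, 0, 1)
[2] R1 /= 4  ⇒  (0, 1, 2, 1, 1)
     R0 -= 2·R1  ⇒  (1, 0, 2, 0, 1)
     R2 -= 1·R1  ⇒  (0, 0, 0, 3, 1)
     R3 -= 1·R1  ⇒  (0, 0, 0, 4, 0)
column 2 empty below row 2
[3] R2 /= 3  ⇒  (0, 0, 0, 1, 2)
     R1 -= 1·R2  ⇒  (0, 1, 2, 0, 4)
     R3 -= 4·R2  ⇒  (0, 0, 0, 0, 2)
[4] R3 /= 2  ⇒  (0, 0, 0, 0, 1)
     R0 -= 1·R3  ⇒  (1, 0, 2, 0, 0)
     R1 -= 4·R3  ⇒  (0, 1, 2, 0, 0)
     R2 -= 2·R3  ⇒  (0, 0, 0, 1, 0)

pivot columns: 0, 1, 3, 4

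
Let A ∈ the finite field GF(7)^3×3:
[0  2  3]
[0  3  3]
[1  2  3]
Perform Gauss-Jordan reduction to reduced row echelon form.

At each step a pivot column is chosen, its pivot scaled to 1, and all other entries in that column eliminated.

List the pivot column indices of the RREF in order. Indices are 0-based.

pivot columns: 0, 1, 2

step 1: exchange rows 0,2
step 1: normalize row 0 (÷1) = (1, 2, 3)
step 2: normalize row 1 (÷3) = (0, 1, 1)
  row 0: subtract 2×row1 = (1, 0, 1)
  row 2: subtract 2×row1 = (0, 0, 1)
step 3: normalize row 2 (÷1) = (0, 0, 1)
  row 0: subtract 1×row2 = (1, 0, 0)
  row 1: subtract 1×row2 = (0, 1, 0)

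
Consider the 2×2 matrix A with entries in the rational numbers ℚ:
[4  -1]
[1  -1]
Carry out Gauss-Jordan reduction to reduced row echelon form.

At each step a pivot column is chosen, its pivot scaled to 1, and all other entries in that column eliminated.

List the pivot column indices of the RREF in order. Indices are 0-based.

[1] R0 /= 4  ⇒  (1, -1/4)
     R1 -= 1·R0  ⇒  (0, -3/4)
[2] R1 /= -3/4  ⇒  (0, 1)
     R0 -= -1/4·R1  ⇒  (1, 0)

pivot columns: 0, 1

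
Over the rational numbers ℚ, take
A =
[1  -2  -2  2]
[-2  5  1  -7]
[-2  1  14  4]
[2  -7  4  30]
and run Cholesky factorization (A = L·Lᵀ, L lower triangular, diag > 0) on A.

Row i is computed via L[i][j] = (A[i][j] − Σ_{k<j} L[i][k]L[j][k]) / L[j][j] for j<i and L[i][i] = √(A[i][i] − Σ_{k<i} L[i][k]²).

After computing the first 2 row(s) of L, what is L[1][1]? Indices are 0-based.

Step 1: L[0][0] = √(1) = 1.
  L[1][0] = (-2) / L[0][0] = -2.
Step 2: L[1][1] = √(1) = 1.

L[1][1] = 1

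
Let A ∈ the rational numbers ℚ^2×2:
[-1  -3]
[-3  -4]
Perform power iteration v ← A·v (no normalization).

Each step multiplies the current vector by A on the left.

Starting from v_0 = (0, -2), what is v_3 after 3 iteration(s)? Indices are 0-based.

v_0 = (0, -2).
v_1 = A·v_0 = (6, 8).
v_2 = A·v_1 = (-30, -50).
v_3 = A·v_2 = (180, 290).

v_3 = (180, 290)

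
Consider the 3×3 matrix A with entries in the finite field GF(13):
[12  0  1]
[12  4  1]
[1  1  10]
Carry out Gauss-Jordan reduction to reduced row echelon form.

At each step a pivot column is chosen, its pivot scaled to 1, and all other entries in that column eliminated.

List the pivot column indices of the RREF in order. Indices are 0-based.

[1] R0 /= 12  ⇒  (1, 0, 12)
     R1 -= 12·R0  ⇒  (0, 4, 0)
     R2 -= 1·R0  ⇒  (0, 1, 11)
[2] R1 /= 4  ⇒  (0, 1, 0)
     R2 -= 1·R1  ⇒  (0, 0, 11)
[3] R2 /= 11  ⇒  (0, 0, 1)
     R0 -= 12·R2  ⇒  (1, 0, 0)

pivot columns: 0, 1, 2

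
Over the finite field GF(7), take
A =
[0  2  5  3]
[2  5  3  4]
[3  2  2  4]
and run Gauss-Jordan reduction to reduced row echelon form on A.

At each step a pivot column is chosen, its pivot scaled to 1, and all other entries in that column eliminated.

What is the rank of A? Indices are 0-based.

pivot(0,0): swap R0↔R1
pivot(0,0)=2: scale R0 → (1, 6, 5, 2)
  clear (2,0): R2 −= (3)R0 → (0, 5, 1, 5)
pivot(1,1)=2: scale R1 → (0, 1, 6, 5)
  clear (0,1): R0 −= (6)R1 → (1, 0, 4, 0)
  clear (2,1): R2 −= (5)R1 → (0, 0, 6, 1)
pivot(2,2)=6: scale R2 → (0, 0, 1, 6)
  clear (0,2): R0 −= (4)R2 → (1, 0, 0, 4)
  clear (1,2): R1 −= (6)R2 → (0, 1, 0, 4)

rank = 3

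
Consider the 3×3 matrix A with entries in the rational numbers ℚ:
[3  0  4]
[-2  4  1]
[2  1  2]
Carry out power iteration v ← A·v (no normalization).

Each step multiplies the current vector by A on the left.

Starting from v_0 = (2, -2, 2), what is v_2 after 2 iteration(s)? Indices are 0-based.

v_2 = (66, -62, 30)

v_0 = (2, -2, 2).
v_1 = A·v_0 = (14, -10, 6).
v_2 = A·v_1 = (66, -62, 30).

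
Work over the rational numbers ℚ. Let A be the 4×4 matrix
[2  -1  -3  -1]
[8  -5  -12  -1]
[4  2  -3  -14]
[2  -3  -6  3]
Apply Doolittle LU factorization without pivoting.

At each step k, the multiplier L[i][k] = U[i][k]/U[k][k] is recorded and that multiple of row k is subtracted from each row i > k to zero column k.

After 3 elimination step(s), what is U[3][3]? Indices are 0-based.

k=0: U[0][0]=2
  eliminate (1,0): mult=4, new row 1: (0, -1, 0, 3); set L[1][0]=4
  eliminate (2,0): mult=2, new row 2: (0, 4, 3, -12); set L[2][0]=2
  eliminate (3,0): mult=1, new row 3: (0, -2, -3, 4); set L[3][0]=1
k=1: U[1][1]=-1
  eliminate (2,1): mult=-4, new row 2: (0, 0, 3, 0); set L[2][1]=-4
  eliminate (3,1): mult=2, new row 3: (0, 0, -3, -2); set L[3][1]=2
k=2: U[2][2]=3
  eliminate (3,2): mult=-1, new row 3: (0, 0, 0, -2); set L[3][2]=-1

U[3][3] = -2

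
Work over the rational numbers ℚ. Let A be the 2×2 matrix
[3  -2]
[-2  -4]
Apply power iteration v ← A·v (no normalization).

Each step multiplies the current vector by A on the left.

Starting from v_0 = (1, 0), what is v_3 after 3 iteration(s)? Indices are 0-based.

v_0 = (1, 0).
v_1 = A·v_0 = (3, -2).
v_2 = A·v_1 = (13, 2).
v_3 = A·v_2 = (35, -34).

v_3 = (35, -34)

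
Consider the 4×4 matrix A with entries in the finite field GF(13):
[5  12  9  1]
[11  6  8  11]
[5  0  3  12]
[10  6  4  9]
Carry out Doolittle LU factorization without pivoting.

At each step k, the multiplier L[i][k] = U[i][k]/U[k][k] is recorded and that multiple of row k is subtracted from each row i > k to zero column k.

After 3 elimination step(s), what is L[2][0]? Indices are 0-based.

[col 0] pivot 5
  R1 -= 10*R0 → (0, 3, 9, 1)  (L[1][0] := 10)
  R2 -= 1*R0 → (0, 1, 7, 11)  (L[2][0] := 1)
  R3 -= 2*R0 → (0, 8, 12, 7)  (L[3][0] := 2)
[col 1] pivot 3
  R2 -= 9*R1 → (0, 0, 4, 2)  (L[2][1] := 9)
  R3 -= 7*R1 → (0, 0, 1, 0)  (L[3][1] := 7)
[col 2] pivot 4
  R3 -= 10*R2 → (0, 0, 0, 6)  (L[3][2] := 10)

L[2][0] = 1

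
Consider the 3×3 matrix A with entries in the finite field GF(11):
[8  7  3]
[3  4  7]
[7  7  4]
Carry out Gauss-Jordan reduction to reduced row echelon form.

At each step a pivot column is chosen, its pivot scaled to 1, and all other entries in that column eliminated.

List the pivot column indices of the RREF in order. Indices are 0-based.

pivot columns: 0, 1, 2

step 1: normalize row 0 (÷8) = (1, 5, 10)
  row 1: subtract 3×row0 = (0, 0, 10)
  row 2: subtract 7×row0 = (0, 5, 0)
step 2: exchange rows 1,2
step 2: normalize row 1 (÷5) = (0, 1, 0)
  row 0: subtract 5×row1 = (1, 0, 10)
step 3: normalize row 2 (÷10) = (0, 0, 1)
  row 0: subtract 10×row2 = (1, 0, 0)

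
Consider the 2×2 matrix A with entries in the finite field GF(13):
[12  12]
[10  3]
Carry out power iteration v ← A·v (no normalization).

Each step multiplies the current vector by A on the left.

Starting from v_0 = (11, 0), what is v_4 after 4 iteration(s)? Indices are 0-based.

v_0 = (11, 0).
v_1 = A·v_0 = (2, 6).
v_2 = A·v_1 = (5, 12).
v_3 = A·v_2 = (9, 8).
v_4 = A·v_3 = (9, 10).

v_4 = (9, 10)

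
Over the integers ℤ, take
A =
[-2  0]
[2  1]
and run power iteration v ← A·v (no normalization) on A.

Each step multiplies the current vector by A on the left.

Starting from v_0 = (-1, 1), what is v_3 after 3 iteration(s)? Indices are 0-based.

v_3 = (8, -5)

v_0 = (-1, 1).
v_1 = A·v_0 = (2, -1).
v_2 = A·v_1 = (-4, 3).
v_3 = A·v_2 = (8, -5).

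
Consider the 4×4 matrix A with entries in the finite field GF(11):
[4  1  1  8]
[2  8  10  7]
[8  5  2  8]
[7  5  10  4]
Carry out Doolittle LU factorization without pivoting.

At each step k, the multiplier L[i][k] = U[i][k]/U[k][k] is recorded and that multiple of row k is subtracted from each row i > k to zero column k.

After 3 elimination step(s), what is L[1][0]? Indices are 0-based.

L[1][0] = 6

[col 0] pivot 4
  R1 -= 6*R0 → (0, 2, 4, 3)  (L[1][0] := 6)
  R2 -= 2*R0 → (0, 3, 0, 3)  (L[2][0] := 2)
  R3 -= 10*R0 → (0, 6, 0, 1)  (L[3][0] := 10)
[col 1] pivot 2
  R2 -= 7*R1 → (0, 0, 5, 4)  (L[2][1] := 7)
  R3 -= 3*R1 → (0, 0, 10, 3)  (L[3][1] := 3)
[col 2] pivot 5
  R3 -= 2*R2 → (0, 0, 0, 6)  (L[3][2] := 2)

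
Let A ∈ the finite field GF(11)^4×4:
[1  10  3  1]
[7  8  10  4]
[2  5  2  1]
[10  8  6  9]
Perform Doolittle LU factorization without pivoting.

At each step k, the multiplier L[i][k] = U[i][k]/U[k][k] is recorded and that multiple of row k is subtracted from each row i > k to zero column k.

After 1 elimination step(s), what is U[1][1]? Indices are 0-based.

[col 0] pivot 1
  R1 -= 7*R0 → (0, 4, 0, 8)  (L[1][0] := 7)
  R2 -= 2*R0 → (0, 7, 7, 10)  (L[2][0] := 2)
  R3 -= 10*R0 → (0, 7, 9, 10)  (L[3][0] := 10)

U[1][1] = 4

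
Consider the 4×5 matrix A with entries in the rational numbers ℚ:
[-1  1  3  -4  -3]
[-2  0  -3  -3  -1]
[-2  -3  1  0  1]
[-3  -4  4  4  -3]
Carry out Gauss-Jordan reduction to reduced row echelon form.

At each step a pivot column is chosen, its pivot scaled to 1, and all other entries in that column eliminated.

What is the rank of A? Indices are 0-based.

rank = 4

step 1: normalize row 0 (÷-1) = (1, -1, -3, 4, 3)
  row 1: subtract -2×row0 = (0, -2, -9, 5, 5)
  row 2: subtract -2×row0 = (0, -5, -5, 8, 7)
  row 3: subtract -3×row0 = (0, -7, -5, 16, 6)
step 2: normalize row 1 (÷-2) = (0, 1, 9/2, -5/2, -5/2)
  row 0: subtract -1×row1 = (1, 0, 3/2, 3/2, 1/2)
  row 2: subtract -5×row1 = (0, 0, 35/2, -9/2, -11/2)
  row 3: subtract -7×row1 = (0, 0, 53/2, -3/2, -23/2)
step 3: normalize row 2 (÷35/2) = (0, 0, 1, -9/35, -11/35)
  row 0: subtract 3/2×row2 = (1, 0, 0, 66/35, 34/35)
  row 1: subtract 9/2×row2 = (0, 1, 0, -47/35, -38/35)
  row 3: subtract 53/2×row2 = (0, 0, 0, 186/35, -111/35)
step 4: normalize row 3 (÷186/35) = (0, 0, 0, 1, -37/62)
  row 0: subtract 66/35×row3 = (1, 0, 0, 0, 65/31)
  row 1: subtract -47/35×row3 = (0, 1, 0, 0, -117/62)
  row 2: subtract -9/35×row3 = (0, 0, 1, 0, -29/62)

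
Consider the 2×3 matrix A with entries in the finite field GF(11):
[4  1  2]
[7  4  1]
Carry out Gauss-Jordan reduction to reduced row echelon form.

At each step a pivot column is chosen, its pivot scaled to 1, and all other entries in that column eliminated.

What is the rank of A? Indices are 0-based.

[1] R0 /= 4  ⇒  (1, 3, 6)
     R1 -= 7·R0  ⇒  (0, 5, 3)
[2] R1 /= 5  ⇒  (0, 1, 5)
     R0 -= 3·R1  ⇒  (1, 0, 2)

rank = 2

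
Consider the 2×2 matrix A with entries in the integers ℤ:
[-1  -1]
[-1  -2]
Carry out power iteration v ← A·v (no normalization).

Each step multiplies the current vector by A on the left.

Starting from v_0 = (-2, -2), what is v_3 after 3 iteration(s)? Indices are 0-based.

v_3 = (26, 42)

v_0 = (-2, -2).
v_1 = A·v_0 = (4, 6).
v_2 = A·v_1 = (-10, -16).
v_3 = A·v_2 = (26, 42).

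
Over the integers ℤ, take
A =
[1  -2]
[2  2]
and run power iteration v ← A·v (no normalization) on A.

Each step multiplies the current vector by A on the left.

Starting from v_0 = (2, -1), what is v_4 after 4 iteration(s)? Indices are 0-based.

v_4 = (-72, 0)

v_0 = (2, -1).
v_1 = A·v_0 = (4, 2).
v_2 = A·v_1 = (0, 12).
v_3 = A·v_2 = (-24, 24).
v_4 = A·v_3 = (-72, 0).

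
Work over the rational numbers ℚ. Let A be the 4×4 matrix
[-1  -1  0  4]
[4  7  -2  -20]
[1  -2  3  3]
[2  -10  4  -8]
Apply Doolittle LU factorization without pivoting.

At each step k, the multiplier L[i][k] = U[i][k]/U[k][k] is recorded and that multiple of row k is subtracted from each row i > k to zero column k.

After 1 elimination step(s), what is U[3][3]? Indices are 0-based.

Step 1: pivot at (0,0) is -1.
  row1 ← row1 − (-4)·row0  ⇒  L[1][0]=-4, U row1=(0, 3, -2, -4)
  row2 ← row2 − (-1)·row0  ⇒  L[2][0]=-1, U row2=(0, -3, 3, 7)
  row3 ← row3 − (-2)·row0  ⇒  L[3][0]=-2, U row3=(0, -12, 4, 0)

U[3][3] = 0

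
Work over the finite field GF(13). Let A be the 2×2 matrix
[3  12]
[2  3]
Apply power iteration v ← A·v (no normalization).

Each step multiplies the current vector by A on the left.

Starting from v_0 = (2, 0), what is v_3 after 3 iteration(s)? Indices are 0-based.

v_0 = (2, 0).
v_1 = A·v_0 = (6, 4).
v_2 = A·v_1 = (1, 11).
v_3 = A·v_2 = (5, 9).

v_3 = (5, 9)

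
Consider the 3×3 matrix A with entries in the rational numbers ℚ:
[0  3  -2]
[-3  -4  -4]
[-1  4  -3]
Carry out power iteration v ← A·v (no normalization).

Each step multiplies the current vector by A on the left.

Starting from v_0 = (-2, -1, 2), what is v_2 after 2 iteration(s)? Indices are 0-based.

v_2 = (22, 45, 39)

v_0 = (-2, -1, 2).
v_1 = A·v_0 = (-7, 2, -8).
v_2 = A·v_1 = (22, 45, 39).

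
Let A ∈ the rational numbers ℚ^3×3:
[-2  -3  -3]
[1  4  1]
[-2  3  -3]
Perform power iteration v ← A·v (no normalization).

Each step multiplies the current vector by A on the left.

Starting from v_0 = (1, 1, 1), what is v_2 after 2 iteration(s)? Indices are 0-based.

v_2 = (4, 14, 40)

v_0 = (1, 1, 1).
v_1 = A·v_0 = (-8, 6, -2).
v_2 = A·v_1 = (4, 14, 40).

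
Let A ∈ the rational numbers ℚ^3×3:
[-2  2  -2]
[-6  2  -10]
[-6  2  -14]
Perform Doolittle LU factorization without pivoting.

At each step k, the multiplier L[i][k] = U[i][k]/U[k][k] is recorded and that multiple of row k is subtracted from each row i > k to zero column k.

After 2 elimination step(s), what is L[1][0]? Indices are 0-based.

L[1][0] = 3

Step 1: pivot at (0,0) is -2.
  row1 ← row1 − (3)·row0  ⇒  L[1][0]=3, U row1=(0, -4, -4)
  row2 ← row2 − (3)·row0  ⇒  L[2][0]=3, U row2=(0, -4, -8)
Step 2: pivot at (1,1) is -4.
  row2 ← row2 − (1)·row1  ⇒  L[2][1]=1, U row2=(0, 0, -4)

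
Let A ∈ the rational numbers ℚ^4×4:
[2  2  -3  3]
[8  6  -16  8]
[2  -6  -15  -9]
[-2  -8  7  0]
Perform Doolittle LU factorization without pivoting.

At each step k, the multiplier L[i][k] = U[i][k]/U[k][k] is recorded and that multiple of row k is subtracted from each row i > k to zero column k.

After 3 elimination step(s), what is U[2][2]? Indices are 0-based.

U[2][2] = 4

Step 1: pivot at (0,0) is 2.
  row1 ← row1 − (4)·row0  ⇒  L[1][0]=4, U row1=(0, -2, -4, -4)
  row2 ← row2 − (1)·row0  ⇒  L[2][0]=1, U row2=(0, -8, -12, -12)
  row3 ← row3 − (-1)·row0  ⇒  L[3][0]=-1, U row3=(0, -6, 4, 3)
Step 2: pivot at (1,1) is -2.
  row2 ← row2 − (4)·row1  ⇒  L[2][1]=4, U row2=(0, 0, 4, 4)
  row3 ← row3 − (3)·row1  ⇒  L[3][1]=3, U row3=(0, 0, 16, 15)
Step 3: pivot at (2,2) is 4.
  row3 ← row3 − (4)·row2  ⇒  L[3][2]=4, U row3=(0, 0, 0, -1)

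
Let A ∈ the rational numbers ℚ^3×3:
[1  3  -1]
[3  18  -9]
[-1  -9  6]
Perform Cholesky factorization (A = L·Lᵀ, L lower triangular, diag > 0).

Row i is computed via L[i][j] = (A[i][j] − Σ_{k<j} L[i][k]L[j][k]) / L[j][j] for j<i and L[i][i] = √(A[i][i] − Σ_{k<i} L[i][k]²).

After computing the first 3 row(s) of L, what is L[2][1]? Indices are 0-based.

L[2][1] = -2

Step 1: L[0][0] = √(1) = 1.
  L[1][0] = (3) / L[0][0] = 3.
Step 2: L[1][1] = √(9) = 3.
  L[2][0] = (-1) / L[0][0] = -1.
  L[2][1] = (-6) / L[1][1] = -2.
Step 3: L[2][2] = √(1) = 1.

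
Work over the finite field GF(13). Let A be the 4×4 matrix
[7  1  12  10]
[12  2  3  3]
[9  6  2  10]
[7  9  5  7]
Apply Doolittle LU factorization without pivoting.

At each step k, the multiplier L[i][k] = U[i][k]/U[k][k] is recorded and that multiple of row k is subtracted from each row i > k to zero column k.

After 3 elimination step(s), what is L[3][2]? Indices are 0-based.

Step 1: pivot at (0,0) is 7.
  row1 ← row1 − (11)·row0  ⇒  L[1][0]=11, U row1=(0, 4, 1, 10)
  row2 ← row2 − (5)·row0  ⇒  L[2][0]=5, U row2=(0, 1, 7, 12)
  row3 ← row3 − (1)·row0  ⇒  L[3][0]=1, U row3=(0, 8, 6, 10)
Step 2: pivot at (1,1) is 4.
  row2 ← row2 − (10)·row1  ⇒  L[2][1]=10, U row2=(0, 0, 10, 3)
  row3 ← row3 − (2)·row1  ⇒  L[3][1]=2, U row3=(0, 0, 4, 3)
Step 3: pivot at (2,2) is 10.
  row3 ← row3 − (3)·row2  ⇒  L[3][2]=3, U row3=(0, 0, 0, 7)

L[3][2] = 3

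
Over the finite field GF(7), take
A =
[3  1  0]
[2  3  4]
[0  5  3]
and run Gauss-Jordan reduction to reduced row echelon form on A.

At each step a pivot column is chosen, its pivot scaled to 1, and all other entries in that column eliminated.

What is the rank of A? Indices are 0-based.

[1] R0 /= 3  ⇒  (1, 5, 0)
     R1 -= 2·R0  ⇒  (0, 0, 4)
[2] R1 <-> R2
[2] R1 /= 5  ⇒  (0, 1, 2)
     R0 -= 5·R1  ⇒  (1, 0, 4)
[3] R2 /= 4  ⇒  (0, 0, 1)
     R0 -= 4·R2  ⇒  (1, 0, 0)
     R1 -= 2·R2  ⇒  (0, 1, 0)

rank = 3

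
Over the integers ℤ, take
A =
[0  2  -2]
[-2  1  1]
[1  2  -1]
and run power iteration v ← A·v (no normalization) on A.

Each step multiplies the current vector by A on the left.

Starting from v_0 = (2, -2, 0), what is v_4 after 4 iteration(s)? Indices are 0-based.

v_0 = (2, -2, 0).
v_1 = A·v_0 = (-4, -6, -2).
v_2 = A·v_1 = (-8, 0, -14).
v_3 = A·v_2 = (28, 2, 6).
v_4 = A·v_3 = (-8, -48, 26).

v_4 = (-8, -48, 26)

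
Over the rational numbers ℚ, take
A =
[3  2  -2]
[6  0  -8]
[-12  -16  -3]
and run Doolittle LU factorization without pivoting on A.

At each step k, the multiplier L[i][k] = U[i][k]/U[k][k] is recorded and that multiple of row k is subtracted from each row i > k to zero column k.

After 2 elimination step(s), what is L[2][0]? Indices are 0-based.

L[2][0] = -4

[col 0] pivot 3
  R1 -= 2*R0 → (0, -4, -4)  (L[1][0] := 2)
  R2 -= -4*R0 → (0, -8, -11)  (L[2][0] := -4)
[col 1] pivot -4
  R2 -= 2*R1 → (0, 0, -3)  (L[2][1] := 2)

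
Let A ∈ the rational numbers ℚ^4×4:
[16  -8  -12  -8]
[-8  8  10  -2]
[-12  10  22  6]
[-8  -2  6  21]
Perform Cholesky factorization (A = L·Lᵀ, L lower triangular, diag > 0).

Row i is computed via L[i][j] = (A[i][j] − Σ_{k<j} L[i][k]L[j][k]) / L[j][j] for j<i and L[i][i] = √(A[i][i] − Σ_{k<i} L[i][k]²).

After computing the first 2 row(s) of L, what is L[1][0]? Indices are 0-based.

Step 1: L[0][0] = √(16) = 4.
  L[1][0] = (-8) / L[0][0] = -2.
Step 2: L[1][1] = √(4) = 2.

L[1][0] = -2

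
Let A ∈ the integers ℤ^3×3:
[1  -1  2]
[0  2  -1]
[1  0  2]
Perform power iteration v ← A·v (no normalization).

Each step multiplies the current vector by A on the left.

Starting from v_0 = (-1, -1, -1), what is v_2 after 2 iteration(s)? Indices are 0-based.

v_2 = (-7, 1, -8)

v_0 = (-1, -1, -1).
v_1 = A·v_0 = (-2, -1, -3).
v_2 = A·v_1 = (-7, 1, -8).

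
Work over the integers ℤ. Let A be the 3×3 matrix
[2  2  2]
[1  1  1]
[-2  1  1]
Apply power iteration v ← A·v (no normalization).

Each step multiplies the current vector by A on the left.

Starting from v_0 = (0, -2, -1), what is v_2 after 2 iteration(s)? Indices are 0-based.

v_0 = (0, -2, -1).
v_1 = A·v_0 = (-6, -3, -3).
v_2 = A·v_1 = (-24, -12, 6).

v_2 = (-24, -12, 6)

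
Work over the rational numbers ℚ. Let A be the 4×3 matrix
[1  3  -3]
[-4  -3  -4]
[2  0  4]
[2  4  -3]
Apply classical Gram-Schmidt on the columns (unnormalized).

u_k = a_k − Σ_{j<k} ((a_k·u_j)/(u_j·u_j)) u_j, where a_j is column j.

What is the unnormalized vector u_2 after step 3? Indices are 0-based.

Step 1: u_0 = a_0 = (1, -4, 2, 2).
Step 2: u_1 = a_1 − (23/25)·u_0 = (52/25, 17/25, -46/25, 54/25).
Step 3: u_2 = a_2 − (3/5)·u_0 − (-190/107)·u_1 = (10/107, -42/107, -50/107, -39/107).

u_2 = (10/107, -42/107, -50/107, -39/107)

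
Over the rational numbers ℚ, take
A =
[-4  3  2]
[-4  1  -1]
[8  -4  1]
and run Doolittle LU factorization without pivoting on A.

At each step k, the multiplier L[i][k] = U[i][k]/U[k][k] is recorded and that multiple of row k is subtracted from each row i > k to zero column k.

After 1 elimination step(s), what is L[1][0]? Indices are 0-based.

L[1][0] = 1

[col 0] pivot -4
  R1 -= 1*R0 → (0, -2, -3)  (L[1][0] := 1)
  R2 -= -2*R0 → (0, 2, 5)  (L[2][0] := -2)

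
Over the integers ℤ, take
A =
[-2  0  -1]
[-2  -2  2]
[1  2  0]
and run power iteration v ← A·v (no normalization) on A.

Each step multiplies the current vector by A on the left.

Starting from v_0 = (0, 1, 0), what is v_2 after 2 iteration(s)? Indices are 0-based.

v_2 = (-2, 8, -4)

v_0 = (0, 1, 0).
v_1 = A·v_0 = (0, -2, 2).
v_2 = A·v_1 = (-2, 8, -4).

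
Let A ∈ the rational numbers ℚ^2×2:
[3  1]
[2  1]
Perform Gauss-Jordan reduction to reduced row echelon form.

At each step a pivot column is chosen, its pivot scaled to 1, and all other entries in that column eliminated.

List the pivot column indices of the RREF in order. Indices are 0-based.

pivot columns: 0, 1

pivot(0,0)=3: scale R0 → (1, 1/3)
  clear (1,0): R1 −= (2)R0 → (0, 1/3)
pivot(1,1)=1/3: scale R1 → (0, 1)
  clear (0,1): R0 −= (1/3)R1 → (1, 0)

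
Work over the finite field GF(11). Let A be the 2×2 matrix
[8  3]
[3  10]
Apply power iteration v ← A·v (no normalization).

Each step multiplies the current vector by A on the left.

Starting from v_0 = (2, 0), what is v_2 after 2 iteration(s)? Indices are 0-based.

v_0 = (2, 0).
v_1 = A·v_0 = (5, 6).
v_2 = A·v_1 = (3, 9).

v_2 = (3, 9)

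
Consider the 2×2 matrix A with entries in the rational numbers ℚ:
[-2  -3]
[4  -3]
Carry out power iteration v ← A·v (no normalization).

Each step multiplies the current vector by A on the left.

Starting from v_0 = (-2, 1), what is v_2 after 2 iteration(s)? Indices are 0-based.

v_2 = (31, 37)

v_0 = (-2, 1).
v_1 = A·v_0 = (1, -11).
v_2 = A·v_1 = (31, 37).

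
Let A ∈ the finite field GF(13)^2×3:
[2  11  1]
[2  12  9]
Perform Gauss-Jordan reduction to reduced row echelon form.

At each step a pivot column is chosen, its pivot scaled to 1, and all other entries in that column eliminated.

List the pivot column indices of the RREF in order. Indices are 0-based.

step 1: normalize row 0 (÷2) = (1, 12, 7)
  row 1: subtract 2×row0 = (0, 1, 8)
step 2: normalize row 1 (÷1) = (0, 1, 8)
  row 0: subtract 12×row1 = (1, 0, 2)

pivot columns: 0, 1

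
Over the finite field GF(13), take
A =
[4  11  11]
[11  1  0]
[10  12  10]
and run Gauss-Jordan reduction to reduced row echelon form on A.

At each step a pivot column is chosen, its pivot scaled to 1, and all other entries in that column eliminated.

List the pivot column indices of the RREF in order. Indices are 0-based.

pivot columns: 0, 1, 2

pivot(0,0)=4: scale R0 → (1, 6, 6)
  clear (1,0): R1 −= (11)R0 → (0, 0, 12)
  clear (2,0): R2 −= (10)R0 → (0, 4, 2)
pivot(1,1): swap R1↔R2
pivot(1,1)=4: scale R1 → (0, 1, 7)
  clear (0,1): R0 −= (6)R1 → (1, 0, 3)
pivot(2,2)=12: scale R2 → (0, 0, 1)
  clear (0,2): R0 −= (3)R2 → (1, 0, 0)
  clear (1,2): R1 −= (7)R2 → (0, 1, 0)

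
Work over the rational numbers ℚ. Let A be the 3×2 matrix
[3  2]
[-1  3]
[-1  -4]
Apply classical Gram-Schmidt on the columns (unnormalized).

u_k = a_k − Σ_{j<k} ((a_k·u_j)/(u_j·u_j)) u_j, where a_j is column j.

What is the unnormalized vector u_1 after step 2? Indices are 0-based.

Step 1: u_0 = a_0 = (3, -1, -1).
Step 2: u_1 = a_1 − (7/11)·u_0 = (1/11, 40/11, -37/11).

u_1 = (1/11, 40/11, -37/11)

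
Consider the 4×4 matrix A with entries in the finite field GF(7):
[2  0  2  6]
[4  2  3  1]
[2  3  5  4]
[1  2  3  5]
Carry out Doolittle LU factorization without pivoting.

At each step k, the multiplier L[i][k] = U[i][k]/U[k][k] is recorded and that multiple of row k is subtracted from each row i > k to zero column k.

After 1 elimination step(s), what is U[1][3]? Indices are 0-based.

U[1][3] = 3

Step 1: pivot at (0,0) is 2.
  row1 ← row1 − (2)·row0  ⇒  L[1][0]=2, U row1=(0, 2, 6, 3)
  row2 ← row2 − (1)·row0  ⇒  L[2][0]=1, U row2=(0, 3, 3, 5)
  row3 ← row3 − (4)·row0  ⇒  L[3][0]=4, U row3=(0, 2, 2, 2)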